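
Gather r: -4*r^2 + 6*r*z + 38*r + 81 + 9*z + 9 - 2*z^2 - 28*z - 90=-4*r^2 + r*(6*z + 38) - 2*z^2 - 19*z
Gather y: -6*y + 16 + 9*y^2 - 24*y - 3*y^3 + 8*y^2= -3*y^3 + 17*y^2 - 30*y + 16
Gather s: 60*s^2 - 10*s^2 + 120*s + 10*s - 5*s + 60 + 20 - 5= 50*s^2 + 125*s + 75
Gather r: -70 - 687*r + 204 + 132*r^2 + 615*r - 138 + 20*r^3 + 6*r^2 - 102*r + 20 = 20*r^3 + 138*r^2 - 174*r + 16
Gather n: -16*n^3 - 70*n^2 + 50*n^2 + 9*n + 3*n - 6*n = -16*n^3 - 20*n^2 + 6*n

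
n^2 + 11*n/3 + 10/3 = (n + 5/3)*(n + 2)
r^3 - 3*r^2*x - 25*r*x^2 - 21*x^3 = (r - 7*x)*(r + x)*(r + 3*x)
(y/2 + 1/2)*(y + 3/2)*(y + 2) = y^3/2 + 9*y^2/4 + 13*y/4 + 3/2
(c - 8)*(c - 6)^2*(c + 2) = c^4 - 18*c^3 + 92*c^2 - 24*c - 576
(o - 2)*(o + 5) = o^2 + 3*o - 10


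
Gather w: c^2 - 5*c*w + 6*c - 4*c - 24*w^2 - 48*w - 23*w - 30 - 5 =c^2 + 2*c - 24*w^2 + w*(-5*c - 71) - 35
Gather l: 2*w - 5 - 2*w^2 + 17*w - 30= -2*w^2 + 19*w - 35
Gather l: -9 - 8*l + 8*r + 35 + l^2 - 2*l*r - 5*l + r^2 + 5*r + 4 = l^2 + l*(-2*r - 13) + r^2 + 13*r + 30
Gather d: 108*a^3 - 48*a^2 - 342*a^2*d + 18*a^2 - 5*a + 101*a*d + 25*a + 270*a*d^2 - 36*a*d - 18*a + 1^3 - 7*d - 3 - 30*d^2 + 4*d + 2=108*a^3 - 30*a^2 + 2*a + d^2*(270*a - 30) + d*(-342*a^2 + 65*a - 3)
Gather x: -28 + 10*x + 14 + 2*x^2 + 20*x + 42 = 2*x^2 + 30*x + 28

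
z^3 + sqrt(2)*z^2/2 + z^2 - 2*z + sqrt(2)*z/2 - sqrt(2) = (z - 1)*(z + 2)*(z + sqrt(2)/2)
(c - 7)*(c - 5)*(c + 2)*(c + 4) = c^4 - 6*c^3 - 29*c^2 + 114*c + 280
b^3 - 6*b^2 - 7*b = b*(b - 7)*(b + 1)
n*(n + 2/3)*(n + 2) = n^3 + 8*n^2/3 + 4*n/3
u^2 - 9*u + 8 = (u - 8)*(u - 1)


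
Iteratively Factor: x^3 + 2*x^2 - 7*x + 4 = (x + 4)*(x^2 - 2*x + 1) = (x - 1)*(x + 4)*(x - 1)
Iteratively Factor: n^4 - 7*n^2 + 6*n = (n)*(n^3 - 7*n + 6) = n*(n - 1)*(n^2 + n - 6) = n*(n - 1)*(n + 3)*(n - 2)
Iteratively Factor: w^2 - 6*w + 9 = (w - 3)*(w - 3)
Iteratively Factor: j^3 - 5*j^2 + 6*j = (j)*(j^2 - 5*j + 6) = j*(j - 2)*(j - 3)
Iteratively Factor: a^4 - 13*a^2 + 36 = (a + 2)*(a^3 - 2*a^2 - 9*a + 18) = (a + 2)*(a + 3)*(a^2 - 5*a + 6) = (a - 2)*(a + 2)*(a + 3)*(a - 3)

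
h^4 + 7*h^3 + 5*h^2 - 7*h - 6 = (h - 1)*(h + 1)^2*(h + 6)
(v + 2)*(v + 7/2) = v^2 + 11*v/2 + 7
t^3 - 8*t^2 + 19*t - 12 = (t - 4)*(t - 3)*(t - 1)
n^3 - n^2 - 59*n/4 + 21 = (n - 7/2)*(n - 3/2)*(n + 4)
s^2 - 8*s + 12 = (s - 6)*(s - 2)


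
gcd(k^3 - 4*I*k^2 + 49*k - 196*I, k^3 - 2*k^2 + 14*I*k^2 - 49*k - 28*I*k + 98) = k + 7*I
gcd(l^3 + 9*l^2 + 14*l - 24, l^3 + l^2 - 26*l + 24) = l^2 + 5*l - 6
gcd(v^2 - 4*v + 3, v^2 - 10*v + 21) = v - 3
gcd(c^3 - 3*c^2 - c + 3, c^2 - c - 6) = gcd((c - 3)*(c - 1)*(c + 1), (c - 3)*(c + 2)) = c - 3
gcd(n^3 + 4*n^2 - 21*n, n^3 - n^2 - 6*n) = n^2 - 3*n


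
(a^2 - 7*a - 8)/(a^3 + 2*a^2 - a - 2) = (a - 8)/(a^2 + a - 2)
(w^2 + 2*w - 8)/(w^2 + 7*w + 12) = (w - 2)/(w + 3)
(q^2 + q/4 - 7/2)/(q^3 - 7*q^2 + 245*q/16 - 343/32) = 8*(q + 2)/(8*q^2 - 42*q + 49)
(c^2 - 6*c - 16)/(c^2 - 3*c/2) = 2*(c^2 - 6*c - 16)/(c*(2*c - 3))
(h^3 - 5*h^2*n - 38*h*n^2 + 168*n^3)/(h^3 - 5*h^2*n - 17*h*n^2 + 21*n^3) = (h^2 + 2*h*n - 24*n^2)/(h^2 + 2*h*n - 3*n^2)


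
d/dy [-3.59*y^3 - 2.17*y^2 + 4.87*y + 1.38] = -10.77*y^2 - 4.34*y + 4.87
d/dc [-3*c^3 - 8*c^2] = c*(-9*c - 16)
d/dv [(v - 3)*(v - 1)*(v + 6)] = 3*v^2 + 4*v - 21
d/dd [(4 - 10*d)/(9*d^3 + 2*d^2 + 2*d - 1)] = 2*(90*d^3 - 44*d^2 - 8*d + 1)/(81*d^6 + 36*d^5 + 40*d^4 - 10*d^3 - 4*d + 1)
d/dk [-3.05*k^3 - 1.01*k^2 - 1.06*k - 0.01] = -9.15*k^2 - 2.02*k - 1.06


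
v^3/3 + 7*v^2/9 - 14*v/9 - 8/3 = (v/3 + 1)*(v - 2)*(v + 4/3)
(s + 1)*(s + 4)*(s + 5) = s^3 + 10*s^2 + 29*s + 20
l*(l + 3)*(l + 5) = l^3 + 8*l^2 + 15*l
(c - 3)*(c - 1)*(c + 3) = c^3 - c^2 - 9*c + 9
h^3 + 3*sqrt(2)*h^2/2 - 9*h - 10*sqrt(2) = (h - 2*sqrt(2))*(h + sqrt(2))*(h + 5*sqrt(2)/2)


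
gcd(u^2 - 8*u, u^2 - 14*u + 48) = u - 8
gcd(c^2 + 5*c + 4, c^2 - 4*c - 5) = c + 1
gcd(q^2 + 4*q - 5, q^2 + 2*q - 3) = q - 1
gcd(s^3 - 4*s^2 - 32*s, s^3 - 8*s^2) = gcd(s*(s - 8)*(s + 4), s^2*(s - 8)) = s^2 - 8*s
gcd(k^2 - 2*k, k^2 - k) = k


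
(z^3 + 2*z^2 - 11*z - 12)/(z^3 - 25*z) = (z^3 + 2*z^2 - 11*z - 12)/(z*(z^2 - 25))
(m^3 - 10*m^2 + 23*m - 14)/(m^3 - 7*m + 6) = (m - 7)/(m + 3)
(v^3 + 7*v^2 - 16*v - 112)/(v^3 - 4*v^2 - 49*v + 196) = (v + 4)/(v - 7)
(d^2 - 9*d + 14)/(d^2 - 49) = (d - 2)/(d + 7)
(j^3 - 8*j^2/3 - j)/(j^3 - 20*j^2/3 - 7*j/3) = (j - 3)/(j - 7)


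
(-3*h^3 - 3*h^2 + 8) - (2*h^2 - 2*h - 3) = -3*h^3 - 5*h^2 + 2*h + 11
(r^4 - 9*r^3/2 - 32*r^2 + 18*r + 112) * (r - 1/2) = r^5 - 5*r^4 - 119*r^3/4 + 34*r^2 + 103*r - 56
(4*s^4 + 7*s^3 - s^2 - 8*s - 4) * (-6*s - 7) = -24*s^5 - 70*s^4 - 43*s^3 + 55*s^2 + 80*s + 28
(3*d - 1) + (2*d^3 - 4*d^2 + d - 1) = 2*d^3 - 4*d^2 + 4*d - 2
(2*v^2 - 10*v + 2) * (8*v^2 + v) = 16*v^4 - 78*v^3 + 6*v^2 + 2*v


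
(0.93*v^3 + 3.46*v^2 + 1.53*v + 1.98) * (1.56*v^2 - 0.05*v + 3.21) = 1.4508*v^5 + 5.3511*v^4 + 5.1991*v^3 + 14.1189*v^2 + 4.8123*v + 6.3558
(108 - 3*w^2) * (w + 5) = -3*w^3 - 15*w^2 + 108*w + 540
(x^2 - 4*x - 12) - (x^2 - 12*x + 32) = 8*x - 44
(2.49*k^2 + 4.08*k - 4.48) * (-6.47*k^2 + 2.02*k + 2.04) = -16.1103*k^4 - 21.3678*k^3 + 42.3068*k^2 - 0.726400000000002*k - 9.1392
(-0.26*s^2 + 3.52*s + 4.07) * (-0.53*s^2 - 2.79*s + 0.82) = 0.1378*s^4 - 1.1402*s^3 - 12.1911*s^2 - 8.4689*s + 3.3374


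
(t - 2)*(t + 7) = t^2 + 5*t - 14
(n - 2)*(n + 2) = n^2 - 4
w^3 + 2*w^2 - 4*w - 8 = (w - 2)*(w + 2)^2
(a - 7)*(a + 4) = a^2 - 3*a - 28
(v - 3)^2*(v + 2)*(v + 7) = v^4 + 3*v^3 - 31*v^2 - 3*v + 126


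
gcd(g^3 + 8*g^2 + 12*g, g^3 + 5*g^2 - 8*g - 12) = g + 6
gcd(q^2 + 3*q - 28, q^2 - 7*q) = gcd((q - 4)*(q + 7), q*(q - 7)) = 1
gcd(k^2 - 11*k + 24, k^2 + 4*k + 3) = 1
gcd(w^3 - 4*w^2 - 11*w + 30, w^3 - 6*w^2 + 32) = 1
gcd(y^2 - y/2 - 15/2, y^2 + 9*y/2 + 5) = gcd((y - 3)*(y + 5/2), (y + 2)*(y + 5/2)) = y + 5/2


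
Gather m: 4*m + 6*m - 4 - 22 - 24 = 10*m - 50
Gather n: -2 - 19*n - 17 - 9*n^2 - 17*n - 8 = -9*n^2 - 36*n - 27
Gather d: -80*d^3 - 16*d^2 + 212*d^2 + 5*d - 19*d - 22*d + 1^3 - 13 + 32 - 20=-80*d^3 + 196*d^2 - 36*d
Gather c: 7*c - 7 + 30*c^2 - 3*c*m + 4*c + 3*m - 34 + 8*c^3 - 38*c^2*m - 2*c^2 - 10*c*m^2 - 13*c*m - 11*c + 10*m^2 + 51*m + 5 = 8*c^3 + c^2*(28 - 38*m) + c*(-10*m^2 - 16*m) + 10*m^2 + 54*m - 36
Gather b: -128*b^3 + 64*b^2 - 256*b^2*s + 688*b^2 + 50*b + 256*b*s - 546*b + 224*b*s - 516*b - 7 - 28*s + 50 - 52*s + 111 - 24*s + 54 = -128*b^3 + b^2*(752 - 256*s) + b*(480*s - 1012) - 104*s + 208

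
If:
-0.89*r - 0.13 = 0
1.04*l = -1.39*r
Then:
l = 0.20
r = -0.15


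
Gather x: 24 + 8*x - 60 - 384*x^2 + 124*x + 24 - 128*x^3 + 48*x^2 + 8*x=-128*x^3 - 336*x^2 + 140*x - 12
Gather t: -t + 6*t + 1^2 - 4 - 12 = 5*t - 15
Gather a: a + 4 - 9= a - 5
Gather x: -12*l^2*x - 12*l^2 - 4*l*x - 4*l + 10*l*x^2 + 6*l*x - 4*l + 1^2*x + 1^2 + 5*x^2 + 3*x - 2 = -12*l^2 - 8*l + x^2*(10*l + 5) + x*(-12*l^2 + 2*l + 4) - 1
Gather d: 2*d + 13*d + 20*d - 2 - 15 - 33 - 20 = 35*d - 70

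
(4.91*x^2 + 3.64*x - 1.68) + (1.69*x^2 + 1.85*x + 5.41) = 6.6*x^2 + 5.49*x + 3.73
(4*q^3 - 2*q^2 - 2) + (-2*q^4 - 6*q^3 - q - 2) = -2*q^4 - 2*q^3 - 2*q^2 - q - 4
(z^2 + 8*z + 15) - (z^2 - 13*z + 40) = 21*z - 25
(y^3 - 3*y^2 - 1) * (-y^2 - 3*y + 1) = -y^5 + 10*y^3 - 2*y^2 + 3*y - 1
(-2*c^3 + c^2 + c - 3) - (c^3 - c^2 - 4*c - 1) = -3*c^3 + 2*c^2 + 5*c - 2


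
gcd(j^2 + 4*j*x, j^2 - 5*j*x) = j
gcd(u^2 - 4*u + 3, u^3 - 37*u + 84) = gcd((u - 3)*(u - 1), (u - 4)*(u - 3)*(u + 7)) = u - 3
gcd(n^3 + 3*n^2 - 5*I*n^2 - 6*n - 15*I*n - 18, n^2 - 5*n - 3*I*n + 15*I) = n - 3*I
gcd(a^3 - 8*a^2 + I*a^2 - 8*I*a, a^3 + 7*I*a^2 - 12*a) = a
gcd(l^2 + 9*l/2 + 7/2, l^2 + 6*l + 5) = l + 1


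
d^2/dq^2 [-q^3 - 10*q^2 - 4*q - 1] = -6*q - 20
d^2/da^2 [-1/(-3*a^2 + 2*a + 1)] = 2*(9*a^2 - 6*a - 4*(3*a - 1)^2 - 3)/(-3*a^2 + 2*a + 1)^3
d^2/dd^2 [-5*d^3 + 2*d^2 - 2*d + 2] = 4 - 30*d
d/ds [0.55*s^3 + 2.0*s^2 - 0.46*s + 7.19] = 1.65*s^2 + 4.0*s - 0.46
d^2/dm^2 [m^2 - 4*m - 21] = 2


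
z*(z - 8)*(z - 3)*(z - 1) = z^4 - 12*z^3 + 35*z^2 - 24*z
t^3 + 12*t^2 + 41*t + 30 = (t + 1)*(t + 5)*(t + 6)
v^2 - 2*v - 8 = (v - 4)*(v + 2)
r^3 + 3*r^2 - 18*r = r*(r - 3)*(r + 6)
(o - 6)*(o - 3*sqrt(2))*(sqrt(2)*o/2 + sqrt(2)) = sqrt(2)*o^3/2 - 3*o^2 - 2*sqrt(2)*o^2 - 6*sqrt(2)*o + 12*o + 36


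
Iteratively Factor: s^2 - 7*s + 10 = (s - 2)*(s - 5)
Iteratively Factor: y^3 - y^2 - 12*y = (y + 3)*(y^2 - 4*y) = (y - 4)*(y + 3)*(y)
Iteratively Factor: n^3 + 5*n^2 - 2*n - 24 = (n + 4)*(n^2 + n - 6) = (n + 3)*(n + 4)*(n - 2)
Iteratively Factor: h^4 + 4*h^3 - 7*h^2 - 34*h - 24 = (h + 4)*(h^3 - 7*h - 6) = (h + 1)*(h + 4)*(h^2 - h - 6) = (h - 3)*(h + 1)*(h + 4)*(h + 2)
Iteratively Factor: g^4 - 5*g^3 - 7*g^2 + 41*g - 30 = (g - 1)*(g^3 - 4*g^2 - 11*g + 30) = (g - 1)*(g + 3)*(g^2 - 7*g + 10) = (g - 5)*(g - 1)*(g + 3)*(g - 2)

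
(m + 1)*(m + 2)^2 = m^3 + 5*m^2 + 8*m + 4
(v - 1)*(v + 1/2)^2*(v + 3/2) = v^4 + 3*v^3/2 - 3*v^2/4 - 11*v/8 - 3/8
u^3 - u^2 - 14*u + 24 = (u - 3)*(u - 2)*(u + 4)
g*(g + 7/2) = g^2 + 7*g/2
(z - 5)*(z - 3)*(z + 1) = z^3 - 7*z^2 + 7*z + 15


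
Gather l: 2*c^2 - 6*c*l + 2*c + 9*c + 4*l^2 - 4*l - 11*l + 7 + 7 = 2*c^2 + 11*c + 4*l^2 + l*(-6*c - 15) + 14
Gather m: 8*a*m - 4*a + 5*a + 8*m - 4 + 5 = a + m*(8*a + 8) + 1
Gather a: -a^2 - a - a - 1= -a^2 - 2*a - 1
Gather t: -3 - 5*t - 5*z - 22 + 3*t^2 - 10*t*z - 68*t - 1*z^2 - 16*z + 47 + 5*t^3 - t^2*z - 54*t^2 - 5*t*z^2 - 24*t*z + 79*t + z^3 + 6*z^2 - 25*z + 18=5*t^3 + t^2*(-z - 51) + t*(-5*z^2 - 34*z + 6) + z^3 + 5*z^2 - 46*z + 40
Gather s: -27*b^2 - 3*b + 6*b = -27*b^2 + 3*b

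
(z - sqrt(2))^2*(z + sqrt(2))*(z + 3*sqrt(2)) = z^4 + 2*sqrt(2)*z^3 - 8*z^2 - 4*sqrt(2)*z + 12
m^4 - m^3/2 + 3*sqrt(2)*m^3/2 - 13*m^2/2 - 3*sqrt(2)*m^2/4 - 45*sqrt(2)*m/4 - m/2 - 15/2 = (m - 3)*(m + 5/2)*(m + sqrt(2)/2)*(m + sqrt(2))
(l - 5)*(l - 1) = l^2 - 6*l + 5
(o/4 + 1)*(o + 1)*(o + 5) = o^3/4 + 5*o^2/2 + 29*o/4 + 5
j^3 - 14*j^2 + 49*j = j*(j - 7)^2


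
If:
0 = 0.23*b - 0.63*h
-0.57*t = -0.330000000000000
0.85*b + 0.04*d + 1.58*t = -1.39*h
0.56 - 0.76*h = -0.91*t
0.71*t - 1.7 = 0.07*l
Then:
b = 3.92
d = -155.80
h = 1.43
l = -18.41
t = 0.58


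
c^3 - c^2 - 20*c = c*(c - 5)*(c + 4)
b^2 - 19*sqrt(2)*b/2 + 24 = (b - 8*sqrt(2))*(b - 3*sqrt(2)/2)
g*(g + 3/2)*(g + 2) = g^3 + 7*g^2/2 + 3*g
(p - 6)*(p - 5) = p^2 - 11*p + 30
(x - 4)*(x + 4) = x^2 - 16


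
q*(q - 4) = q^2 - 4*q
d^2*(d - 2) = d^3 - 2*d^2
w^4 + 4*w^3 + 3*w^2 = w^2*(w + 1)*(w + 3)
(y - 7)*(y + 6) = y^2 - y - 42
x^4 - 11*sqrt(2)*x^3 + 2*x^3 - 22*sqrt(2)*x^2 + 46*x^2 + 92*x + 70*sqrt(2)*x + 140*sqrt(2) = (x + 2)*(x - 7*sqrt(2))*(x - 5*sqrt(2))*(x + sqrt(2))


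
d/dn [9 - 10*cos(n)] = 10*sin(n)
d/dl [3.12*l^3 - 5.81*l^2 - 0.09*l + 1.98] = 9.36*l^2 - 11.62*l - 0.09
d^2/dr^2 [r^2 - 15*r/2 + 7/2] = 2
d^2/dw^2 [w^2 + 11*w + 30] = 2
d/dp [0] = 0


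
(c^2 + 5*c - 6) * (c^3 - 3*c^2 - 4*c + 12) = c^5 + 2*c^4 - 25*c^3 + 10*c^2 + 84*c - 72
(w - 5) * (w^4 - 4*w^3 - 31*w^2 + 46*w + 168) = w^5 - 9*w^4 - 11*w^3 + 201*w^2 - 62*w - 840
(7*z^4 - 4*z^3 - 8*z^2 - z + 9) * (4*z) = 28*z^5 - 16*z^4 - 32*z^3 - 4*z^2 + 36*z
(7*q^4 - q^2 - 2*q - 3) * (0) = 0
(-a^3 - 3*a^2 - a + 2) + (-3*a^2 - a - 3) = -a^3 - 6*a^2 - 2*a - 1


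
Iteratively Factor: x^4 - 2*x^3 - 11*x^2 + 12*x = (x - 1)*(x^3 - x^2 - 12*x) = (x - 1)*(x + 3)*(x^2 - 4*x) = x*(x - 1)*(x + 3)*(x - 4)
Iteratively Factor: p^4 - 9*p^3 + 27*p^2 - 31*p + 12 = (p - 4)*(p^3 - 5*p^2 + 7*p - 3) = (p - 4)*(p - 1)*(p^2 - 4*p + 3) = (p - 4)*(p - 3)*(p - 1)*(p - 1)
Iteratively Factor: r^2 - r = (r - 1)*(r)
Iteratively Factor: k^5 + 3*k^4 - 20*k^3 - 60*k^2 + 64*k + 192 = (k - 2)*(k^4 + 5*k^3 - 10*k^2 - 80*k - 96) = (k - 2)*(k + 4)*(k^3 + k^2 - 14*k - 24) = (k - 2)*(k + 2)*(k + 4)*(k^2 - k - 12) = (k - 4)*(k - 2)*(k + 2)*(k + 4)*(k + 3)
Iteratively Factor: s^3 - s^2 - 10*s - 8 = (s + 2)*(s^2 - 3*s - 4) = (s + 1)*(s + 2)*(s - 4)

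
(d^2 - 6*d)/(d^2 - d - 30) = d/(d + 5)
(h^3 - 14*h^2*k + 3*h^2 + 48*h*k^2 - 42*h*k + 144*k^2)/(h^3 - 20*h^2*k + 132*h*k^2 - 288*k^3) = (h + 3)/(h - 6*k)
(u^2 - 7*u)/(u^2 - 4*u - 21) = u/(u + 3)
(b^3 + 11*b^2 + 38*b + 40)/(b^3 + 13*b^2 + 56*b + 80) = (b + 2)/(b + 4)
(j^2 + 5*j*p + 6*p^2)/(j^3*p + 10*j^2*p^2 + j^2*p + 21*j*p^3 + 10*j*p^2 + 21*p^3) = (j + 2*p)/(p*(j^2 + 7*j*p + j + 7*p))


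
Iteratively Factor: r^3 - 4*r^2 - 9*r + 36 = (r + 3)*(r^2 - 7*r + 12) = (r - 4)*(r + 3)*(r - 3)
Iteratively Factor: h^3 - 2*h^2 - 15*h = (h)*(h^2 - 2*h - 15) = h*(h + 3)*(h - 5)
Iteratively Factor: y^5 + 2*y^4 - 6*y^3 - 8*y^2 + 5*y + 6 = (y + 3)*(y^4 - y^3 - 3*y^2 + y + 2) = (y + 1)*(y + 3)*(y^3 - 2*y^2 - y + 2) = (y - 2)*(y + 1)*(y + 3)*(y^2 - 1) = (y - 2)*(y + 1)^2*(y + 3)*(y - 1)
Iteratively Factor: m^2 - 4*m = (m - 4)*(m)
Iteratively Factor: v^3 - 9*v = (v - 3)*(v^2 + 3*v) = (v - 3)*(v + 3)*(v)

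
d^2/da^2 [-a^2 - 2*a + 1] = -2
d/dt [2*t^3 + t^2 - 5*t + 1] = 6*t^2 + 2*t - 5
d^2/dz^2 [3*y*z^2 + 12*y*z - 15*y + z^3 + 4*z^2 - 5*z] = 6*y + 6*z + 8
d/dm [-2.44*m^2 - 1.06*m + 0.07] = -4.88*m - 1.06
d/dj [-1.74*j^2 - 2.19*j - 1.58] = -3.48*j - 2.19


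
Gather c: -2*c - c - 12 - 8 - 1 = -3*c - 21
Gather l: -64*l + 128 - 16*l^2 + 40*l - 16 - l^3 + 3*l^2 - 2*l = -l^3 - 13*l^2 - 26*l + 112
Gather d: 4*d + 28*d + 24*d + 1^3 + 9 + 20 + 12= 56*d + 42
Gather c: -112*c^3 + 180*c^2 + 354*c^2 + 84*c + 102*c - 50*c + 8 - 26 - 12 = -112*c^3 + 534*c^2 + 136*c - 30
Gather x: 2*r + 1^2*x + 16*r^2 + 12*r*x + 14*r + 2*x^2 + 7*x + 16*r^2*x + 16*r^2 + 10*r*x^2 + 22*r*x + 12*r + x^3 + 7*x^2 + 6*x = 32*r^2 + 28*r + x^3 + x^2*(10*r + 9) + x*(16*r^2 + 34*r + 14)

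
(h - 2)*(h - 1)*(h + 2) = h^3 - h^2 - 4*h + 4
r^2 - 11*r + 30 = (r - 6)*(r - 5)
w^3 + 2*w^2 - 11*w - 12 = (w - 3)*(w + 1)*(w + 4)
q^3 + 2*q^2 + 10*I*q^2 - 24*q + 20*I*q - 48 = (q + 2)*(q + 4*I)*(q + 6*I)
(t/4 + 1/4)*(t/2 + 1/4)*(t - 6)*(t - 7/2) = t^4/8 - t^3 + 29*t^2/32 + 107*t/32 + 21/16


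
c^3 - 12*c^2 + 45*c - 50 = (c - 5)^2*(c - 2)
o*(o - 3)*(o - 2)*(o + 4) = o^4 - o^3 - 14*o^2 + 24*o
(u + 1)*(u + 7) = u^2 + 8*u + 7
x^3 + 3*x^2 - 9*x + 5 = (x - 1)^2*(x + 5)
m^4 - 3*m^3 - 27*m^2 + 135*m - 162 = (m - 3)^3*(m + 6)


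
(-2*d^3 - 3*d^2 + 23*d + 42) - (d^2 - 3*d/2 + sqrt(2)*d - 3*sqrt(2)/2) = -2*d^3 - 4*d^2 - sqrt(2)*d + 49*d/2 + 3*sqrt(2)/2 + 42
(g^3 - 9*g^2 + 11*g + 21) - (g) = g^3 - 9*g^2 + 10*g + 21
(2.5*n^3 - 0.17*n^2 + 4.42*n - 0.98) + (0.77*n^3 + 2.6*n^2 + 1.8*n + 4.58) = 3.27*n^3 + 2.43*n^2 + 6.22*n + 3.6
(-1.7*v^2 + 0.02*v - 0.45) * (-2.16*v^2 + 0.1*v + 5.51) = 3.672*v^4 - 0.2132*v^3 - 8.393*v^2 + 0.0652*v - 2.4795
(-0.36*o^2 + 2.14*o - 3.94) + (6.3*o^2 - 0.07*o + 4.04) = 5.94*o^2 + 2.07*o + 0.1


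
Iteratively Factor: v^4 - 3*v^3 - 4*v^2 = (v + 1)*(v^3 - 4*v^2) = (v - 4)*(v + 1)*(v^2) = v*(v - 4)*(v + 1)*(v)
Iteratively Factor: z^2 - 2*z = (z)*(z - 2)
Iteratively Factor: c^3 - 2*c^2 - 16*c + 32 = (c - 4)*(c^2 + 2*c - 8) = (c - 4)*(c + 4)*(c - 2)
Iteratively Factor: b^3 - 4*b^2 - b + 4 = (b - 1)*(b^2 - 3*b - 4) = (b - 1)*(b + 1)*(b - 4)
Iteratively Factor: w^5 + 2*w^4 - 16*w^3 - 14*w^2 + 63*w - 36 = (w + 3)*(w^4 - w^3 - 13*w^2 + 25*w - 12) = (w + 3)*(w + 4)*(w^3 - 5*w^2 + 7*w - 3) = (w - 1)*(w + 3)*(w + 4)*(w^2 - 4*w + 3) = (w - 3)*(w - 1)*(w + 3)*(w + 4)*(w - 1)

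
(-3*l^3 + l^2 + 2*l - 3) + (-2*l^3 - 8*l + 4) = -5*l^3 + l^2 - 6*l + 1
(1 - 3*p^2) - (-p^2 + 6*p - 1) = -2*p^2 - 6*p + 2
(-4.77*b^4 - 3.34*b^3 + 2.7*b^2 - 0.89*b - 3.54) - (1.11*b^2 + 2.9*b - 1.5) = -4.77*b^4 - 3.34*b^3 + 1.59*b^2 - 3.79*b - 2.04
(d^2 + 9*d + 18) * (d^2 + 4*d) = d^4 + 13*d^3 + 54*d^2 + 72*d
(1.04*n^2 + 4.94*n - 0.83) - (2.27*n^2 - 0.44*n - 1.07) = -1.23*n^2 + 5.38*n + 0.24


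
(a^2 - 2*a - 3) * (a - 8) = a^3 - 10*a^2 + 13*a + 24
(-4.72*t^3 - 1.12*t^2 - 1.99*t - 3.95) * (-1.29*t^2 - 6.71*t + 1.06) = 6.0888*t^5 + 33.116*t^4 + 5.0791*t^3 + 17.2612*t^2 + 24.3951*t - 4.187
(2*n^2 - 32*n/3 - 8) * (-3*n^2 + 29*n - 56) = -6*n^4 + 90*n^3 - 1192*n^2/3 + 1096*n/3 + 448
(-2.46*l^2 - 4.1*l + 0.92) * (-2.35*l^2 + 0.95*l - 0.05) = 5.781*l^4 + 7.298*l^3 - 5.934*l^2 + 1.079*l - 0.046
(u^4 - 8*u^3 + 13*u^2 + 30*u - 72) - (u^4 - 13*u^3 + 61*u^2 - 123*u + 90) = 5*u^3 - 48*u^2 + 153*u - 162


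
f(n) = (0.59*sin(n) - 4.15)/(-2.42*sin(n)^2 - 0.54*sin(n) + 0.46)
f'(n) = (4.84*sin(n)*cos(n) + 0.54*cos(n))*(0.59*sin(n) - 4.15)/(-2.42*sin(n)^2 - 0.54*sin(n) + 0.46)^2 + 0.59*cos(n)/(-2.42*sin(n)^2 - 0.54*sin(n) + 0.46)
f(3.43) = -10.33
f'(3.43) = -21.19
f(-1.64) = 3.36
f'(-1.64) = -0.68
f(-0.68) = 28.75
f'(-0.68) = 352.87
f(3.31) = -8.81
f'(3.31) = -6.09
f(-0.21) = -9.14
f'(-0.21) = 10.21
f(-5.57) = 4.05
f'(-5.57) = -12.70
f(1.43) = 1.46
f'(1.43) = -0.48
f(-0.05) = -8.69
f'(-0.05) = -4.15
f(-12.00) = 7.28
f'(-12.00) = -37.55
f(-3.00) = -8.67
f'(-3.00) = -3.71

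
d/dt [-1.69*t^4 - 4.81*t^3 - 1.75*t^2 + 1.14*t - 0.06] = -6.76*t^3 - 14.43*t^2 - 3.5*t + 1.14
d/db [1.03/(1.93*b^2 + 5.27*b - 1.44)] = (-3.9758*b - 5.4281)/(1.93*b^2 + 5.27*b - 1.44)^2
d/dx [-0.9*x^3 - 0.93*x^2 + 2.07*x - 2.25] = -2.7*x^2 - 1.86*x + 2.07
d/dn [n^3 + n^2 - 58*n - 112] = 3*n^2 + 2*n - 58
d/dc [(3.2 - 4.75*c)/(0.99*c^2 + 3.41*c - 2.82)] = (4.7025*c^2 - 6.336*c + 2.483)/(0.9801*c^4 + 6.7518*c^3 + 6.0445*c^2 - 19.2324*c + 7.9524)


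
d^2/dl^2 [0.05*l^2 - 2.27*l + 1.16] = 0.100000000000000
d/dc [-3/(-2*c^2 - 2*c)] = 3*(-2*c - 1)/(2*c^2*(c + 1)^2)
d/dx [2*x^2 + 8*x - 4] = 4*x + 8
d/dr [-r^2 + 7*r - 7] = 7 - 2*r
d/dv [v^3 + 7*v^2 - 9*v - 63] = 3*v^2 + 14*v - 9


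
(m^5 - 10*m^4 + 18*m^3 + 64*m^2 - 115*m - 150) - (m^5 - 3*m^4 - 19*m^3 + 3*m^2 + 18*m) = -7*m^4 + 37*m^3 + 61*m^2 - 133*m - 150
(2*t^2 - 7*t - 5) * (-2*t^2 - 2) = -4*t^4 + 14*t^3 + 6*t^2 + 14*t + 10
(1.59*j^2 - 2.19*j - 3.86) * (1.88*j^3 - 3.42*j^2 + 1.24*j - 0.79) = 2.9892*j^5 - 9.555*j^4 + 2.2046*j^3 + 9.2295*j^2 - 3.0563*j + 3.0494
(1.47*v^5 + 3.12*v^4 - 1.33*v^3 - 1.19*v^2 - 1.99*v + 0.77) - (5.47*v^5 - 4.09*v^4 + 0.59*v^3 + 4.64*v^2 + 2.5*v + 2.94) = -4.0*v^5 + 7.21*v^4 - 1.92*v^3 - 5.83*v^2 - 4.49*v - 2.17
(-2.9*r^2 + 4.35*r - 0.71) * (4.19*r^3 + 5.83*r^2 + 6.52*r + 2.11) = -12.151*r^5 + 1.3195*r^4 + 3.4776*r^3 + 18.1037*r^2 + 4.5493*r - 1.4981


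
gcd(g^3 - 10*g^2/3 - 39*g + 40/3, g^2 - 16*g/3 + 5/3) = g - 1/3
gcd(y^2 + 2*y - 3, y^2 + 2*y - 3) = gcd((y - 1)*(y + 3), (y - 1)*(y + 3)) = y^2 + 2*y - 3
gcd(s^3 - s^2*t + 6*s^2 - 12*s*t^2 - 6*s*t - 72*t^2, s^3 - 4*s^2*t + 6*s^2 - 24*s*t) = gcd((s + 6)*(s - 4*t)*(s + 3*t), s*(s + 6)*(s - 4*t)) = s^2 - 4*s*t + 6*s - 24*t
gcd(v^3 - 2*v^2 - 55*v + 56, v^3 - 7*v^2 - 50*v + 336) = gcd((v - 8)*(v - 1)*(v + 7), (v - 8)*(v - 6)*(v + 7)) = v^2 - v - 56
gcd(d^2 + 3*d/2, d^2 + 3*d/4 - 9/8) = d + 3/2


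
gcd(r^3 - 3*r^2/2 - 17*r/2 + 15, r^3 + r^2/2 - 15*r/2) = r^2 + r/2 - 15/2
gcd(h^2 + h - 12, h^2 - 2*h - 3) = h - 3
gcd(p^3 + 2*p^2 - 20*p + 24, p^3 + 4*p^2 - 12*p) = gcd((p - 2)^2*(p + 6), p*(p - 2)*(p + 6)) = p^2 + 4*p - 12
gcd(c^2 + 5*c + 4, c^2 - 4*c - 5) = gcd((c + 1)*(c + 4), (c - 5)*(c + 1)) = c + 1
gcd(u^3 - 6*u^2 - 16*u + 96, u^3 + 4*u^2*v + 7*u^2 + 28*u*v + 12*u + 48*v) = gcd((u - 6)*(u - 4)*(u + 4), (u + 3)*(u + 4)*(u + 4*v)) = u + 4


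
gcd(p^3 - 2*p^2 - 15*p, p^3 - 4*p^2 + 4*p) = p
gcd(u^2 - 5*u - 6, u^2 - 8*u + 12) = u - 6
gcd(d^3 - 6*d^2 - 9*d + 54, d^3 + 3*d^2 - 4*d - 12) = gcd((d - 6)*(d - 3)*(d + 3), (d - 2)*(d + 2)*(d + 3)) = d + 3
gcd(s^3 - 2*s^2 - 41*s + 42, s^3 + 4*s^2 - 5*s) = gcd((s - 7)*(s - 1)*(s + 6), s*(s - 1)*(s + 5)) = s - 1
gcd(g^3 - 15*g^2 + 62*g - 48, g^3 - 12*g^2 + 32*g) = g - 8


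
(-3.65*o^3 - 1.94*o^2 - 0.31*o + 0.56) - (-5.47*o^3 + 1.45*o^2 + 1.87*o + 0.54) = 1.82*o^3 - 3.39*o^2 - 2.18*o + 0.02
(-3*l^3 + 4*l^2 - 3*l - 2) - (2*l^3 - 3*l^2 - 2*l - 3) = -5*l^3 + 7*l^2 - l + 1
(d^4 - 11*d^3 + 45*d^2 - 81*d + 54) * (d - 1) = d^5 - 12*d^4 + 56*d^3 - 126*d^2 + 135*d - 54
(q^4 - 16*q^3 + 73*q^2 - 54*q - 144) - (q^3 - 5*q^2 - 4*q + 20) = q^4 - 17*q^3 + 78*q^2 - 50*q - 164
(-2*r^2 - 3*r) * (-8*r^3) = 16*r^5 + 24*r^4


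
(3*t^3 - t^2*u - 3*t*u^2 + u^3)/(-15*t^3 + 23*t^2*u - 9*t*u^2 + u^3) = (-t - u)/(5*t - u)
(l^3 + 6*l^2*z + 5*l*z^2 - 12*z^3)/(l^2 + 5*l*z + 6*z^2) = (l^2 + 3*l*z - 4*z^2)/(l + 2*z)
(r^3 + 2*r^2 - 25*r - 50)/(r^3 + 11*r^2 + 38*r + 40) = (r - 5)/(r + 4)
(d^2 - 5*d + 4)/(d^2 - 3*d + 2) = (d - 4)/(d - 2)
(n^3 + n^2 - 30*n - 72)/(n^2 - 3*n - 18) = n + 4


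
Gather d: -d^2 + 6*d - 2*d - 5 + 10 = -d^2 + 4*d + 5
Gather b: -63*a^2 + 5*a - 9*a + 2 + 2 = -63*a^2 - 4*a + 4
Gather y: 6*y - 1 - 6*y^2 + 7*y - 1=-6*y^2 + 13*y - 2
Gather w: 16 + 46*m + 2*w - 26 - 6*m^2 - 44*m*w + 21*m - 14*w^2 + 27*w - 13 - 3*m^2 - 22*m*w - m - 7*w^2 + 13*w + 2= -9*m^2 + 66*m - 21*w^2 + w*(42 - 66*m) - 21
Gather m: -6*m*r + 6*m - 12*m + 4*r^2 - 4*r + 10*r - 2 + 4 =m*(-6*r - 6) + 4*r^2 + 6*r + 2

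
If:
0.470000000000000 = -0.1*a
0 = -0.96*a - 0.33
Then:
No Solution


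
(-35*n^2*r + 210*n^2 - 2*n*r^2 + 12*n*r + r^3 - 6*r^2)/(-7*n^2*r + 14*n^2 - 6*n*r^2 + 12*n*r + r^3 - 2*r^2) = (5*n*r - 30*n + r^2 - 6*r)/(n*r - 2*n + r^2 - 2*r)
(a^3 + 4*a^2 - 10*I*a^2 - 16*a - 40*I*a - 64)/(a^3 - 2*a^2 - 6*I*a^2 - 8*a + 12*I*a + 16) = (a^2 + a*(4 - 8*I) - 32*I)/(a^2 + a*(-2 - 4*I) + 8*I)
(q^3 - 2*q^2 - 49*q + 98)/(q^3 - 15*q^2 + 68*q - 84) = (q + 7)/(q - 6)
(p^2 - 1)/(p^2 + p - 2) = (p + 1)/(p + 2)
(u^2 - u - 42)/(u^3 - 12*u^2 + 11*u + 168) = (u + 6)/(u^2 - 5*u - 24)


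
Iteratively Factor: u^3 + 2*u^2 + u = (u + 1)*(u^2 + u) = (u + 1)^2*(u)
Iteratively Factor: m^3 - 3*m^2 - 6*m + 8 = (m - 1)*(m^2 - 2*m - 8) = (m - 1)*(m + 2)*(m - 4)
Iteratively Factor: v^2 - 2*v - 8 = (v + 2)*(v - 4)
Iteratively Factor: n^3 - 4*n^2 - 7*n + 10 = (n - 1)*(n^2 - 3*n - 10) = (n - 1)*(n + 2)*(n - 5)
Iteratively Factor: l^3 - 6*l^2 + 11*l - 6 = (l - 3)*(l^2 - 3*l + 2) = (l - 3)*(l - 1)*(l - 2)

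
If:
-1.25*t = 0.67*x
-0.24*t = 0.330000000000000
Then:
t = -1.38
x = 2.57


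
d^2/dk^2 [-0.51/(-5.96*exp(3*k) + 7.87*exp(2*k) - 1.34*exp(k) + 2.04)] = ((-27.3564*exp(2*k) + 16.0548*exp(k) - 0.6834)*(5.96*exp(3*k) - 7.87*exp(2*k) + 1.34*exp(k) - 2.04) + 0.51*(17.88*exp(2*k) - 15.74*exp(k) + 1.34)*(35.76*exp(2*k) - 31.48*exp(k) + 2.68)*exp(k))*exp(k)/(5.96*exp(3*k) - 7.87*exp(2*k) + 1.34*exp(k) - 2.04)^3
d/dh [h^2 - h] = 2*h - 1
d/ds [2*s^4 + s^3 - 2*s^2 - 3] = s*(8*s^2 + 3*s - 4)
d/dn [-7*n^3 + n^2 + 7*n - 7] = -21*n^2 + 2*n + 7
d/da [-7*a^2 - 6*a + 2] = -14*a - 6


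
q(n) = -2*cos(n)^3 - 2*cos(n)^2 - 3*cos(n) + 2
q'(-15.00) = -2.23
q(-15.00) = 4.00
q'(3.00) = 0.69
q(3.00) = 4.95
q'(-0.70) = -6.16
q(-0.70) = -2.36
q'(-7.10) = -6.23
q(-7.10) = -1.63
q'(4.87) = -3.73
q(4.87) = 1.47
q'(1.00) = 5.82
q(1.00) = -0.52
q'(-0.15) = -1.92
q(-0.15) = -4.86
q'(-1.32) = -4.23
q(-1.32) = 1.10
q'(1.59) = 2.92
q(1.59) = 2.06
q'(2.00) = 2.16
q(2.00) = 3.05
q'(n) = 6*sin(n)*cos(n)^2 + 4*sin(n)*cos(n) + 3*sin(n)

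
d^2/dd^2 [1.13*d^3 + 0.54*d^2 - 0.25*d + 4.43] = 6.78*d + 1.08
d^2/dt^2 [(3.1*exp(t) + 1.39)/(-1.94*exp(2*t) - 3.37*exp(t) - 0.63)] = (-11.66716*exp(4*t) - 0.658435999999995*exp(3*t) - 4.52970599999995*exp(2*t) - 2.409049*exp(t) + 1.720719)*exp(t)/(7.301384*exp(6*t) + 38.049996*exp(5*t) + 73.210362*exp(4*t) + 62.985637*exp(3*t) + 23.774499*exp(2*t) + 4.012659*exp(t) + 0.250047)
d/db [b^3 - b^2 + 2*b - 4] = 3*b^2 - 2*b + 2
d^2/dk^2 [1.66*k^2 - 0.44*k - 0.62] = 3.32000000000000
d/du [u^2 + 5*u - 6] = 2*u + 5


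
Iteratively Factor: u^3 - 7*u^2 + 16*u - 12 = (u - 3)*(u^2 - 4*u + 4) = (u - 3)*(u - 2)*(u - 2)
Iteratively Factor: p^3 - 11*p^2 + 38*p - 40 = (p - 2)*(p^2 - 9*p + 20) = (p - 4)*(p - 2)*(p - 5)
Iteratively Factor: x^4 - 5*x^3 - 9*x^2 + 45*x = (x + 3)*(x^3 - 8*x^2 + 15*x) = x*(x + 3)*(x^2 - 8*x + 15) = x*(x - 3)*(x + 3)*(x - 5)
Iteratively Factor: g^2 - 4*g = (g)*(g - 4)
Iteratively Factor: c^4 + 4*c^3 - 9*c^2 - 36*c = (c - 3)*(c^3 + 7*c^2 + 12*c) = (c - 3)*(c + 3)*(c^2 + 4*c) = c*(c - 3)*(c + 3)*(c + 4)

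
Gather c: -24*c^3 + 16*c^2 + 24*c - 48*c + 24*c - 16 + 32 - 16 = -24*c^3 + 16*c^2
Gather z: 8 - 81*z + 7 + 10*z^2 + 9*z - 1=10*z^2 - 72*z + 14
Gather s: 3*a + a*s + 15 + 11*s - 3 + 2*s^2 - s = 3*a + 2*s^2 + s*(a + 10) + 12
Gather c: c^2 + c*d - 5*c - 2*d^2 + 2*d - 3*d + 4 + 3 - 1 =c^2 + c*(d - 5) - 2*d^2 - d + 6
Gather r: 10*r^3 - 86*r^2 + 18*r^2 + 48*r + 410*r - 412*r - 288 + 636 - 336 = 10*r^3 - 68*r^2 + 46*r + 12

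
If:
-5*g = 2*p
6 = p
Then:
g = -12/5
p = 6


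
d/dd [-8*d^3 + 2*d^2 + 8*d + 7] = -24*d^2 + 4*d + 8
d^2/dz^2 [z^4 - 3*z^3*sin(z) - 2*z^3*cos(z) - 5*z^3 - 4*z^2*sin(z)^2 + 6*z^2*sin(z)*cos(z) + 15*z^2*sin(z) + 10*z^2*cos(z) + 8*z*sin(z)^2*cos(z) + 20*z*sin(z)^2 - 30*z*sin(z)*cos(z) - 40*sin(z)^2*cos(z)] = 3*z^3*sin(z) + 2*z^3*cos(z) - 3*z^2*sin(z) - 12*z^2*sin(2*z) - 28*z^2*cos(z) - 8*z^2*cos(2*z) + 12*z^2 - 58*z*sin(z) + 44*z*sin(2*z) + 46*z*cos(z) + 64*z*cos(2*z) + 18*z*cos(3*z) - 30*z + 26*sin(z) + 46*sin(2*z) + 12*sin(3*z) + 30*cos(z) - 56*cos(2*z) - 90*cos(3*z) - 4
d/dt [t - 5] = 1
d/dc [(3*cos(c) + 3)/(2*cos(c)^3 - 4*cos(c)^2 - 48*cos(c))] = 3*(-5*cos(c) + cos(2*c) + cos(3*c) - 47)*sin(c)/(4*(cos(c) - 6)^2*(cos(c) + 4)^2*cos(c)^2)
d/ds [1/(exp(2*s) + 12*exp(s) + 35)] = 2*(-exp(s) - 6)*exp(s)/(exp(2*s) + 12*exp(s) + 35)^2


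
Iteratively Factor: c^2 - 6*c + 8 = (c - 2)*(c - 4)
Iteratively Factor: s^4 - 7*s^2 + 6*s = (s - 2)*(s^3 + 2*s^2 - 3*s) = (s - 2)*(s + 3)*(s^2 - s) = s*(s - 2)*(s + 3)*(s - 1)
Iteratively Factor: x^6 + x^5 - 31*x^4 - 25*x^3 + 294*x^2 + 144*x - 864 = (x + 4)*(x^5 - 3*x^4 - 19*x^3 + 51*x^2 + 90*x - 216) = (x - 4)*(x + 4)*(x^4 + x^3 - 15*x^2 - 9*x + 54) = (x - 4)*(x - 2)*(x + 4)*(x^3 + 3*x^2 - 9*x - 27) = (x - 4)*(x - 2)*(x + 3)*(x + 4)*(x^2 - 9) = (x - 4)*(x - 3)*(x - 2)*(x + 3)*(x + 4)*(x + 3)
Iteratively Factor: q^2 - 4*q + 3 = (q - 3)*(q - 1)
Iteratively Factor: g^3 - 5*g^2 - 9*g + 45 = (g - 5)*(g^2 - 9) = (g - 5)*(g - 3)*(g + 3)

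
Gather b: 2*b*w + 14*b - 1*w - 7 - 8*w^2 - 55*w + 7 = b*(2*w + 14) - 8*w^2 - 56*w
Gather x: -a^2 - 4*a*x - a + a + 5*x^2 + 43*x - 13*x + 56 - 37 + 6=-a^2 + 5*x^2 + x*(30 - 4*a) + 25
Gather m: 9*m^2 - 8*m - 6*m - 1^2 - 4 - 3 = 9*m^2 - 14*m - 8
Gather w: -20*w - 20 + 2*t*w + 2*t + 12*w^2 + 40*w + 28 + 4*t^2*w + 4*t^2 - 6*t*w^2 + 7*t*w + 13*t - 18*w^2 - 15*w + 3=4*t^2 + 15*t + w^2*(-6*t - 6) + w*(4*t^2 + 9*t + 5) + 11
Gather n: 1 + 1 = 2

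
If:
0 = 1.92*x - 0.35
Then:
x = 0.18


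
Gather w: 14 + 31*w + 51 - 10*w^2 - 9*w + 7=-10*w^2 + 22*w + 72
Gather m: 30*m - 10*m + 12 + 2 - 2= 20*m + 12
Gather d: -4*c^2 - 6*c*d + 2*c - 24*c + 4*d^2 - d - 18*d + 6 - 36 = -4*c^2 - 22*c + 4*d^2 + d*(-6*c - 19) - 30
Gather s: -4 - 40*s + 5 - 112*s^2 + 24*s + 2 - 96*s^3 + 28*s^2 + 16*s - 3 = -96*s^3 - 84*s^2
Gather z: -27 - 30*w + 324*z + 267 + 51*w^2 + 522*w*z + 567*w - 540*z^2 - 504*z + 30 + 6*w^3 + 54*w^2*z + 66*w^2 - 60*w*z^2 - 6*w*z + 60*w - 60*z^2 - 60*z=6*w^3 + 117*w^2 + 597*w + z^2*(-60*w - 600) + z*(54*w^2 + 516*w - 240) + 270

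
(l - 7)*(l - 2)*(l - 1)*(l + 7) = l^4 - 3*l^3 - 47*l^2 + 147*l - 98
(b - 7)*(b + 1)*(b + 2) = b^3 - 4*b^2 - 19*b - 14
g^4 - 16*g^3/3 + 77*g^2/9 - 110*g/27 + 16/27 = (g - 8/3)*(g - 2)*(g - 1/3)^2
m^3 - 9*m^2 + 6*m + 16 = (m - 8)*(m - 2)*(m + 1)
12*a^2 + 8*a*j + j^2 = (2*a + j)*(6*a + j)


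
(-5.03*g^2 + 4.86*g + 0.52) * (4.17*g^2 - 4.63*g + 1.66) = -20.9751*g^4 + 43.5551*g^3 - 28.6832*g^2 + 5.66*g + 0.8632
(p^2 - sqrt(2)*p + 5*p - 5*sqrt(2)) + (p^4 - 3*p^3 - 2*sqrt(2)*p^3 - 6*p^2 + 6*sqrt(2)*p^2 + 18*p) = p^4 - 3*p^3 - 2*sqrt(2)*p^3 - 5*p^2 + 6*sqrt(2)*p^2 - sqrt(2)*p + 23*p - 5*sqrt(2)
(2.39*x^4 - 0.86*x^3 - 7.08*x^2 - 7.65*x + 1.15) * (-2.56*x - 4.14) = -6.1184*x^5 - 7.693*x^4 + 21.6852*x^3 + 48.8952*x^2 + 28.727*x - 4.761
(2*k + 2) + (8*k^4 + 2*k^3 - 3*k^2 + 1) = 8*k^4 + 2*k^3 - 3*k^2 + 2*k + 3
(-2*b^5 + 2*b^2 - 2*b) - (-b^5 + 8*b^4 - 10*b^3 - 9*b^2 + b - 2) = -b^5 - 8*b^4 + 10*b^3 + 11*b^2 - 3*b + 2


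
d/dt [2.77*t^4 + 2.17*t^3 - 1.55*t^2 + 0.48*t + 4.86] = 11.08*t^3 + 6.51*t^2 - 3.1*t + 0.48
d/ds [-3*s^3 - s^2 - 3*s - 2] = -9*s^2 - 2*s - 3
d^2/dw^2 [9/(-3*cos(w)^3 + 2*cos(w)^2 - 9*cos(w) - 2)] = 9*((-45*cos(w) + 16*cos(2*w) - 27*cos(3*w))*(3*cos(w)^3 - 2*cos(w)^2 + 9*cos(w) + 2)/4 - 2*(9*cos(w)^2 - 4*cos(w) + 9)^2*sin(w)^2)/(3*cos(w)^3 - 2*cos(w)^2 + 9*cos(w) + 2)^3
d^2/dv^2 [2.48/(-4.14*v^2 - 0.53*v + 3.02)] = (85.012416*v^2 + 10.883232*v - 2.48*(8.28*v + 0.53)*(16.56*v + 1.06) - 62.013888)/(4.14*v^2 + 0.53*v - 3.02)^3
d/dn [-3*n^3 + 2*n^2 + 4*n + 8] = -9*n^2 + 4*n + 4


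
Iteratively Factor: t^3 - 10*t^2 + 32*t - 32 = (t - 2)*(t^2 - 8*t + 16) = (t - 4)*(t - 2)*(t - 4)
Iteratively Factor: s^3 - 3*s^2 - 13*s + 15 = (s - 5)*(s^2 + 2*s - 3) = (s - 5)*(s + 3)*(s - 1)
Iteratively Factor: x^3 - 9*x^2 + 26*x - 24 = (x - 2)*(x^2 - 7*x + 12) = (x - 4)*(x - 2)*(x - 3)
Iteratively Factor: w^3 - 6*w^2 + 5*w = (w - 5)*(w^2 - w) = (w - 5)*(w - 1)*(w)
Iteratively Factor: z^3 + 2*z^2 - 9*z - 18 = (z - 3)*(z^2 + 5*z + 6) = (z - 3)*(z + 2)*(z + 3)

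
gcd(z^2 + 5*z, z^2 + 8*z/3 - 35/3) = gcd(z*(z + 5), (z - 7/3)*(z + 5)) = z + 5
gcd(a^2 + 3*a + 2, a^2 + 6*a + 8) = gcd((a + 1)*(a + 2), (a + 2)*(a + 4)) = a + 2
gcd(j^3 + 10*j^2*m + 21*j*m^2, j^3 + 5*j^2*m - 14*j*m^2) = j^2 + 7*j*m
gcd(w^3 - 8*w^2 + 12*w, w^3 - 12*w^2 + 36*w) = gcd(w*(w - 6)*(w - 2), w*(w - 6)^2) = w^2 - 6*w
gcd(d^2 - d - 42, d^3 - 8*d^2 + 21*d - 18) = 1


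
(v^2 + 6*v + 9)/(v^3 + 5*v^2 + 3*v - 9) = 1/(v - 1)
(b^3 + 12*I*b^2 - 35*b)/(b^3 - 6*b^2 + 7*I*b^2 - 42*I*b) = (b + 5*I)/(b - 6)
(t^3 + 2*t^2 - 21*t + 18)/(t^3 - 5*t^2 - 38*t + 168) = (t^2 - 4*t + 3)/(t^2 - 11*t + 28)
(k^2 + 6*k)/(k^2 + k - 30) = k/(k - 5)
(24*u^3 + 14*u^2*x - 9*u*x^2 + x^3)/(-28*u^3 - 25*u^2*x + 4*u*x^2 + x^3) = (-6*u + x)/(7*u + x)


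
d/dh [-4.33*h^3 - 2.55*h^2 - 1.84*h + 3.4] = -12.99*h^2 - 5.1*h - 1.84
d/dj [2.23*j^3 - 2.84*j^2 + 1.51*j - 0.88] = 6.69*j^2 - 5.68*j + 1.51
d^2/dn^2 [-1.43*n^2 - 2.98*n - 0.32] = -2.86000000000000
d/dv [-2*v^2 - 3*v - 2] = -4*v - 3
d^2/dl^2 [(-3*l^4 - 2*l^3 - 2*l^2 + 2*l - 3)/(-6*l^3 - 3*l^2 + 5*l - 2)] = 2*(153*l^6 - 279*l^5 + 855*l^4 + 14*l^3 - 69*l^2 - 183*l + 45)/(216*l^9 + 324*l^8 - 378*l^7 - 297*l^6 + 531*l^5 - 81*l^4 - 233*l^3 + 186*l^2 - 60*l + 8)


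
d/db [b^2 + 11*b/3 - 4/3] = 2*b + 11/3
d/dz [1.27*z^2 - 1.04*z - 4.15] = 2.54*z - 1.04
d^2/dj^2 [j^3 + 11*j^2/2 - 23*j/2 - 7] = 6*j + 11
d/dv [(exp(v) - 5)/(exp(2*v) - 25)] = -exp(v)/(exp(2*v) + 10*exp(v) + 25)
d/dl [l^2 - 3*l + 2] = 2*l - 3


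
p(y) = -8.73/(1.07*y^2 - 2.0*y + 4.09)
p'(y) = -8.73*(2.0 - 2.14*y)/(1.07*y^2 - 2.0*y + 4.09)^2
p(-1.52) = -0.91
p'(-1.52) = -0.50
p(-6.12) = -0.15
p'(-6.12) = -0.04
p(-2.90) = -0.46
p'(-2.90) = -0.20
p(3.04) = -1.11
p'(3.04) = 0.63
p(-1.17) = -1.11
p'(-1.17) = -0.63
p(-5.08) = -0.21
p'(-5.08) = -0.06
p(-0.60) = -1.54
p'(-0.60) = -0.89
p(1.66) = -2.35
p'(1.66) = 0.98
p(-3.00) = -0.44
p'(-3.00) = -0.19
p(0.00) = -2.13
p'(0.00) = -1.04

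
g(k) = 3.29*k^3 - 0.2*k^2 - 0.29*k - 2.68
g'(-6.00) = 357.43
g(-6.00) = -718.78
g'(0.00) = -0.29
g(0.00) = -2.68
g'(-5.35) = 284.35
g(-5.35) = -510.65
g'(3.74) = 136.27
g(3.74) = 165.55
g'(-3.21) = 102.70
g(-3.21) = -112.63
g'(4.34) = 183.88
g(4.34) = 261.24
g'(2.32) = 51.91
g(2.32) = 36.65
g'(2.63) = 66.93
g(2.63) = 55.02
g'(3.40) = 112.45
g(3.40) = 123.33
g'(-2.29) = 52.39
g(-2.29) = -42.57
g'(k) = 9.87*k^2 - 0.4*k - 0.29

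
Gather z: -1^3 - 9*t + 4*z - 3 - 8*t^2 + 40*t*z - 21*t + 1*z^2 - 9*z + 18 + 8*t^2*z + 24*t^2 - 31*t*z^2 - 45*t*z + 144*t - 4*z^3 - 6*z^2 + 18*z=16*t^2 + 114*t - 4*z^3 + z^2*(-31*t - 5) + z*(8*t^2 - 5*t + 13) + 14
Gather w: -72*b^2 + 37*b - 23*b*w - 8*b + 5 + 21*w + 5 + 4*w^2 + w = -72*b^2 + 29*b + 4*w^2 + w*(22 - 23*b) + 10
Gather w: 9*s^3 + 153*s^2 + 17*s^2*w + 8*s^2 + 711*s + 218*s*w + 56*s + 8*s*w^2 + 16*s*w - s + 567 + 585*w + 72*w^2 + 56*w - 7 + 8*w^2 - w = 9*s^3 + 161*s^2 + 766*s + w^2*(8*s + 80) + w*(17*s^2 + 234*s + 640) + 560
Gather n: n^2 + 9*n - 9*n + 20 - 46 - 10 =n^2 - 36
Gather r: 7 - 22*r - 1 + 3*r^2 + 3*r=3*r^2 - 19*r + 6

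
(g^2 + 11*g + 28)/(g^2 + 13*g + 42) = (g + 4)/(g + 6)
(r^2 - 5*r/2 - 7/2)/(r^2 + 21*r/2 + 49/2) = (2*r^2 - 5*r - 7)/(2*r^2 + 21*r + 49)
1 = 1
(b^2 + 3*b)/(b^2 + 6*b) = (b + 3)/(b + 6)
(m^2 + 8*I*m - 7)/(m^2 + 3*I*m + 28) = (m + I)/(m - 4*I)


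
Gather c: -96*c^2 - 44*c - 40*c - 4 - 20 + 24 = -96*c^2 - 84*c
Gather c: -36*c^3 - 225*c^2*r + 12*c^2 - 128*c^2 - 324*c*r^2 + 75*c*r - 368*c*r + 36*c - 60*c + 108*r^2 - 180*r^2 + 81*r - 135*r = -36*c^3 + c^2*(-225*r - 116) + c*(-324*r^2 - 293*r - 24) - 72*r^2 - 54*r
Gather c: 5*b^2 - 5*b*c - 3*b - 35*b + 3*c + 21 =5*b^2 - 38*b + c*(3 - 5*b) + 21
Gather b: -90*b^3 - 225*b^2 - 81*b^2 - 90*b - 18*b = -90*b^3 - 306*b^2 - 108*b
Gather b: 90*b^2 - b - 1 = 90*b^2 - b - 1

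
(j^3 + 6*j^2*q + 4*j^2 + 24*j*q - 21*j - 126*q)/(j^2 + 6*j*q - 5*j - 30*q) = (j^2 + 4*j - 21)/(j - 5)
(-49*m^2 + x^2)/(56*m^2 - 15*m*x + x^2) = (7*m + x)/(-8*m + x)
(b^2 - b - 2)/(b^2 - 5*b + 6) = (b + 1)/(b - 3)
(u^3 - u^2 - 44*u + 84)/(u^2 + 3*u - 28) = (u^2 - 8*u + 12)/(u - 4)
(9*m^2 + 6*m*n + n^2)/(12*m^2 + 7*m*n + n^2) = (3*m + n)/(4*m + n)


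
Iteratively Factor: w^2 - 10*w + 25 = (w - 5)*(w - 5)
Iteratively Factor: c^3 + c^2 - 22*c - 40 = (c - 5)*(c^2 + 6*c + 8) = (c - 5)*(c + 2)*(c + 4)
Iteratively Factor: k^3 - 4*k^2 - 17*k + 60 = (k - 5)*(k^2 + k - 12) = (k - 5)*(k + 4)*(k - 3)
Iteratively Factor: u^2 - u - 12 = (u + 3)*(u - 4)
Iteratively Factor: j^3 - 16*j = (j - 4)*(j^2 + 4*j) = (j - 4)*(j + 4)*(j)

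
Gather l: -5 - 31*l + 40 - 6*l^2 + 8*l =-6*l^2 - 23*l + 35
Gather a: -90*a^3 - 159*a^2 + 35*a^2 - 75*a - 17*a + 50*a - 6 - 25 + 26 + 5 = -90*a^3 - 124*a^2 - 42*a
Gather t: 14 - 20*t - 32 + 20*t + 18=0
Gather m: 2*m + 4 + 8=2*m + 12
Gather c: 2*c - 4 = 2*c - 4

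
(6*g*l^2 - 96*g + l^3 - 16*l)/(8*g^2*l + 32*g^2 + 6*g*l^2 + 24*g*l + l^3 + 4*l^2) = (6*g*l - 24*g + l^2 - 4*l)/(8*g^2 + 6*g*l + l^2)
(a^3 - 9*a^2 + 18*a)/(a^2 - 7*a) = (a^2 - 9*a + 18)/(a - 7)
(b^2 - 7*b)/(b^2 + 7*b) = (b - 7)/(b + 7)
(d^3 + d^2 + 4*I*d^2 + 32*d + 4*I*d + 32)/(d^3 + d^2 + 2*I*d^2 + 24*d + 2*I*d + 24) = (d + 8*I)/(d + 6*I)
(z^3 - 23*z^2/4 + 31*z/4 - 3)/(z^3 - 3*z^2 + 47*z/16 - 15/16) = 4*(z - 4)/(4*z - 5)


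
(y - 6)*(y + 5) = y^2 - y - 30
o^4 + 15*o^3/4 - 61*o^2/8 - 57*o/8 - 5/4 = (o - 2)*(o + 1/4)*(o + 1/2)*(o + 5)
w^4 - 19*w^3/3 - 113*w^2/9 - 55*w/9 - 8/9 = (w - 8)*(w + 1/3)^2*(w + 1)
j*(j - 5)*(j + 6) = j^3 + j^2 - 30*j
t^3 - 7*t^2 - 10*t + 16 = (t - 8)*(t - 1)*(t + 2)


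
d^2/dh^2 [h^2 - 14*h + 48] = 2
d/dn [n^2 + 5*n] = 2*n + 5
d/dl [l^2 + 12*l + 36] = 2*l + 12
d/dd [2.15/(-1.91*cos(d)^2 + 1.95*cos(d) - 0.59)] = (4.1925 - 8.213*cos(d))*sin(d)/(1.91*cos(d)^2 - 1.95*cos(d) + 0.59)^2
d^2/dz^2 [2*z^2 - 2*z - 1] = 4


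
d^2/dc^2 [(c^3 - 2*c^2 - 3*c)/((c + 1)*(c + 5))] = 80/(c^3 + 15*c^2 + 75*c + 125)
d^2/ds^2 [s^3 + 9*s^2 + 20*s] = 6*s + 18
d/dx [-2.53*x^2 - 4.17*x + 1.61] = -5.06*x - 4.17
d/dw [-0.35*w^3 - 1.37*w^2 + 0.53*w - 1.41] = -1.05*w^2 - 2.74*w + 0.53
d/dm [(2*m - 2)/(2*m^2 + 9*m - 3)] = 4*(-m^2 + 2*m + 3)/(4*m^4 + 36*m^3 + 69*m^2 - 54*m + 9)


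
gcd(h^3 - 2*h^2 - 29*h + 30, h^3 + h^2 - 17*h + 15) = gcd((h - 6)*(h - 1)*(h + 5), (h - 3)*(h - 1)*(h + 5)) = h^2 + 4*h - 5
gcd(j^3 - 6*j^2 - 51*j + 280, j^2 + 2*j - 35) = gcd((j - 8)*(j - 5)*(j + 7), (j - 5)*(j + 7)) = j^2 + 2*j - 35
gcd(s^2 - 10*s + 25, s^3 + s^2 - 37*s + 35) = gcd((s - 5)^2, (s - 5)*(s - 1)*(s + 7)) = s - 5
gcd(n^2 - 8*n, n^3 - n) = n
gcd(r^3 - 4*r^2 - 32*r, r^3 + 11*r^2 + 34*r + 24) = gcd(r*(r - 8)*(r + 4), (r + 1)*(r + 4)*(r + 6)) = r + 4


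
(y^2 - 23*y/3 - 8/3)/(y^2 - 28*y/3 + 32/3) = (3*y + 1)/(3*y - 4)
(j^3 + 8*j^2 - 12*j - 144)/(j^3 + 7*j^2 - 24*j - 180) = (j - 4)/(j - 5)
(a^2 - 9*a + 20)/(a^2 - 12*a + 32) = (a - 5)/(a - 8)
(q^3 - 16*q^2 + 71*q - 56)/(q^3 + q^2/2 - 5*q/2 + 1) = 2*(q^2 - 15*q + 56)/(2*q^2 + 3*q - 2)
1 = 1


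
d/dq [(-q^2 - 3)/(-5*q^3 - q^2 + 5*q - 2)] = (-5*q^4 - 50*q^2 - 2*q + 15)/(25*q^6 + 10*q^5 - 49*q^4 + 10*q^3 + 29*q^2 - 20*q + 4)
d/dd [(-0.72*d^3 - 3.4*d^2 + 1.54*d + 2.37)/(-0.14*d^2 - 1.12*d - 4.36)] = (0.1008*d^4 + 1.6128*d^3 + 13.4412*d^2 + 30.3116*d - 4.06)/(0.0196*d^4 + 0.3136*d^3 + 2.4752*d^2 + 9.7664*d + 19.0096)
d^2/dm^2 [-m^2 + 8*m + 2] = -2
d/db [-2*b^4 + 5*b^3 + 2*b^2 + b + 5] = -8*b^3 + 15*b^2 + 4*b + 1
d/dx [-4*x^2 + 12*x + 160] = 12 - 8*x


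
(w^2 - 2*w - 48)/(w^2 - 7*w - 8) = (w + 6)/(w + 1)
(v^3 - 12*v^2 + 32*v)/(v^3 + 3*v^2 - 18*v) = (v^2 - 12*v + 32)/(v^2 + 3*v - 18)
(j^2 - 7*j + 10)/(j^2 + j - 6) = (j - 5)/(j + 3)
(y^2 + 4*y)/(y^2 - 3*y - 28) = y/(y - 7)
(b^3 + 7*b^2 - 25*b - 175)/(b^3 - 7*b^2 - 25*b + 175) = (b + 7)/(b - 7)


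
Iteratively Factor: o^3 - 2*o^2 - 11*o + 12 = (o - 1)*(o^2 - o - 12) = (o - 1)*(o + 3)*(o - 4)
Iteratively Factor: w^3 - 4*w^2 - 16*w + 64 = (w - 4)*(w^2 - 16) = (w - 4)*(w + 4)*(w - 4)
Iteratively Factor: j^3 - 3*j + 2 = (j - 1)*(j^2 + j - 2) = (j - 1)*(j + 2)*(j - 1)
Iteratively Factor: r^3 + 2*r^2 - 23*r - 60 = (r + 3)*(r^2 - r - 20) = (r - 5)*(r + 3)*(r + 4)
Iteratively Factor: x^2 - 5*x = (x)*(x - 5)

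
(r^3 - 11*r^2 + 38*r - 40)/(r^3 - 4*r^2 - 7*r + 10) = (r^2 - 6*r + 8)/(r^2 + r - 2)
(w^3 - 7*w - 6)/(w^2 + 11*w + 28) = (w^3 - 7*w - 6)/(w^2 + 11*w + 28)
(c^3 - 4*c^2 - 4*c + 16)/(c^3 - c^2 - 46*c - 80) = (c^2 - 6*c + 8)/(c^2 - 3*c - 40)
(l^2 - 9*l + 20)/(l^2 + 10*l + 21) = (l^2 - 9*l + 20)/(l^2 + 10*l + 21)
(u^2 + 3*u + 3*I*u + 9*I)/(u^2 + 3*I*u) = (u + 3)/u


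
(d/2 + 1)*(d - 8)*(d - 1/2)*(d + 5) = d^4/2 - 3*d^3/4 - 91*d^2/4 - 57*d/2 + 20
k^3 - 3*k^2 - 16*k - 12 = (k - 6)*(k + 1)*(k + 2)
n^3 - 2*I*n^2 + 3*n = n*(n - 3*I)*(n + I)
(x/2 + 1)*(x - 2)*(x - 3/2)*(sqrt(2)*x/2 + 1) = sqrt(2)*x^4/4 - 3*sqrt(2)*x^3/8 + x^3/2 - sqrt(2)*x^2 - 3*x^2/4 - 2*x + 3*sqrt(2)*x/2 + 3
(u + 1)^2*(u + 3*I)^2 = u^4 + 2*u^3 + 6*I*u^3 - 8*u^2 + 12*I*u^2 - 18*u + 6*I*u - 9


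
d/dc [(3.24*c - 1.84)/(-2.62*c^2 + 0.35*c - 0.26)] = (8.4888*c^2 - 9.6416*c - 0.1984)/(6.8644*c^4 - 1.834*c^3 + 1.4849*c^2 - 0.182*c + 0.0676)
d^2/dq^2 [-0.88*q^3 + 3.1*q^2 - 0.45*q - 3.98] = 6.2 - 5.28*q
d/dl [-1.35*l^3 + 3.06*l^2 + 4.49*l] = -4.05*l^2 + 6.12*l + 4.49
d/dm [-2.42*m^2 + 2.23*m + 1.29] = 2.23 - 4.84*m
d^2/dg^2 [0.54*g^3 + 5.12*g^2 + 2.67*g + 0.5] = 3.24*g + 10.24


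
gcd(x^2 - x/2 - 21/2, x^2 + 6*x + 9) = x + 3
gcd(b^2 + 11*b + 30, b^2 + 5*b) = b + 5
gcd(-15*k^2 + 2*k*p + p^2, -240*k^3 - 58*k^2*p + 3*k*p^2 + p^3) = 5*k + p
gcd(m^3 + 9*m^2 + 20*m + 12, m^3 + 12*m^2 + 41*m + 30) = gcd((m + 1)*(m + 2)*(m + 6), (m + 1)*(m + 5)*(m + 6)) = m^2 + 7*m + 6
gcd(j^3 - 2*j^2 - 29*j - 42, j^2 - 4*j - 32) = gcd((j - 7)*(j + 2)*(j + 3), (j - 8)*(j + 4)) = 1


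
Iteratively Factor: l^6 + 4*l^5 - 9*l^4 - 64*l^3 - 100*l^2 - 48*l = (l - 4)*(l^5 + 8*l^4 + 23*l^3 + 28*l^2 + 12*l) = (l - 4)*(l + 3)*(l^4 + 5*l^3 + 8*l^2 + 4*l) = (l - 4)*(l + 1)*(l + 3)*(l^3 + 4*l^2 + 4*l) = l*(l - 4)*(l + 1)*(l + 3)*(l^2 + 4*l + 4) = l*(l - 4)*(l + 1)*(l + 2)*(l + 3)*(l + 2)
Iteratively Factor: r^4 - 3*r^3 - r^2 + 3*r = (r + 1)*(r^3 - 4*r^2 + 3*r) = (r - 1)*(r + 1)*(r^2 - 3*r) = (r - 3)*(r - 1)*(r + 1)*(r)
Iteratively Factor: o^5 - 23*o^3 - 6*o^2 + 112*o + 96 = (o + 1)*(o^4 - o^3 - 22*o^2 + 16*o + 96) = (o + 1)*(o + 4)*(o^3 - 5*o^2 - 2*o + 24) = (o - 4)*(o + 1)*(o + 4)*(o^2 - o - 6) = (o - 4)*(o + 1)*(o + 2)*(o + 4)*(o - 3)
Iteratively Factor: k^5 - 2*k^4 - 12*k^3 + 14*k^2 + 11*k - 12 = (k + 1)*(k^4 - 3*k^3 - 9*k^2 + 23*k - 12) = (k - 1)*(k + 1)*(k^3 - 2*k^2 - 11*k + 12) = (k - 4)*(k - 1)*(k + 1)*(k^2 + 2*k - 3) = (k - 4)*(k - 1)^2*(k + 1)*(k + 3)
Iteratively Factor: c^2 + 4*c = (c)*(c + 4)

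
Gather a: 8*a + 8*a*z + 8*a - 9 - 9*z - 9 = a*(8*z + 16) - 9*z - 18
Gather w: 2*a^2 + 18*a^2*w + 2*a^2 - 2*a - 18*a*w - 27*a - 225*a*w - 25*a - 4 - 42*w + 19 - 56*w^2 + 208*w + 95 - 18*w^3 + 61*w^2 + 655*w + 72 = 4*a^2 - 54*a - 18*w^3 + 5*w^2 + w*(18*a^2 - 243*a + 821) + 182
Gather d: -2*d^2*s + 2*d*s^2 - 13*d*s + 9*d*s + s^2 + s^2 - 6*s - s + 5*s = -2*d^2*s + d*(2*s^2 - 4*s) + 2*s^2 - 2*s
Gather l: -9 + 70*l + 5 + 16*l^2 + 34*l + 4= 16*l^2 + 104*l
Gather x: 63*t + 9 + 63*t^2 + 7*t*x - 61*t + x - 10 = 63*t^2 + 2*t + x*(7*t + 1) - 1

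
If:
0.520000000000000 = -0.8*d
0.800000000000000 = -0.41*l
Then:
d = -0.65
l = -1.95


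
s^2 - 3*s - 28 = (s - 7)*(s + 4)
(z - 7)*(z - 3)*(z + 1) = z^3 - 9*z^2 + 11*z + 21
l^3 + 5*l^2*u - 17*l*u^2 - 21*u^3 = (l - 3*u)*(l + u)*(l + 7*u)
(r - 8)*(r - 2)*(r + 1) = r^3 - 9*r^2 + 6*r + 16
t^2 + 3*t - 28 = (t - 4)*(t + 7)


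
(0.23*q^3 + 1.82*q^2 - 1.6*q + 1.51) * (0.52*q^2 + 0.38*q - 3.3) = 0.1196*q^5 + 1.0338*q^4 - 0.8994*q^3 - 5.8288*q^2 + 5.8538*q - 4.983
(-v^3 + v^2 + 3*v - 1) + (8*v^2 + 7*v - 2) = -v^3 + 9*v^2 + 10*v - 3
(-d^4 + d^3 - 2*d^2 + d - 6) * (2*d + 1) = -2*d^5 + d^4 - 3*d^3 - 11*d - 6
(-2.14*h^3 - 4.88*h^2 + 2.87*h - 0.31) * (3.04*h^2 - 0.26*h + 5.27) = -6.5056*h^5 - 14.2788*h^4 - 1.2842*h^3 - 27.4062*h^2 + 15.2055*h - 1.6337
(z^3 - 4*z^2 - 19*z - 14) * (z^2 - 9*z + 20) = z^5 - 13*z^4 + 37*z^3 + 77*z^2 - 254*z - 280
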